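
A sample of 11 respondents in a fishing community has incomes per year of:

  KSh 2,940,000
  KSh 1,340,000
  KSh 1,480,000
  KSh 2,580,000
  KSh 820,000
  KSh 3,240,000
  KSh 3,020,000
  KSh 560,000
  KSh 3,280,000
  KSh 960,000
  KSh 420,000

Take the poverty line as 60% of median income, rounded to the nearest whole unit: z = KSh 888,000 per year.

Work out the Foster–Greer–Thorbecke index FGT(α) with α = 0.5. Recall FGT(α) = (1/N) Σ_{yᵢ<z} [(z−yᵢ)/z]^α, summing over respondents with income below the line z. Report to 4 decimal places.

0.1464

Incomes under z: KSh 420,000, KSh 560,000, KSh 820,000 (q = 3 of N = 11).
Relative gaps: (888000−420000)/888000 = 0.5270; (888000−560000)/888000 = 0.3694; (888000−820000)/888000 = 0.0766.
Raised to α = 0.5: 0.72597; 0.60776; 0.27672.
Sum = 1.610449; FGT(0.5) = 1.610449 / 11 = 0.1464.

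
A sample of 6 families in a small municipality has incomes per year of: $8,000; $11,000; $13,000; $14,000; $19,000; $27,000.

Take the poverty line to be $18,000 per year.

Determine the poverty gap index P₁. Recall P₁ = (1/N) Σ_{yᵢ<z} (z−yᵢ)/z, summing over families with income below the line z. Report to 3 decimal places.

Poor units: $8,000, $11,000, $13,000, $14,000 (q = 4 of N = 6).
Normalized shortfalls: (18000−8000)/18000 = 0.5556; (18000−11000)/18000 = 0.3889; (18000−13000)/18000 = 0.2778; (18000−14000)/18000 = 0.2222.
Σ = 1.444444. Dividing by the full population N = 6 gives P₁ = 0.241.

0.241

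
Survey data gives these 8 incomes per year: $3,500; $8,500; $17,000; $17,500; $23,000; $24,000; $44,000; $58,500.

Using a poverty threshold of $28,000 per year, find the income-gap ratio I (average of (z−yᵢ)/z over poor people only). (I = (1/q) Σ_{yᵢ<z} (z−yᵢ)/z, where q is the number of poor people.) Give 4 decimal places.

Below z: $3,500, $8,500, $17,000, $17,500, $23,000, $24,000 (q = 6 of N = 8).
Shortfall ratios (z−y)/z: 0.8750, 0.6964, 0.3929, 0.3750, 0.1786, 0.1429; sum = 2.660714.
I averages over the q = 6 poor units only: 2.660714 / 6 = 0.4435.

0.4435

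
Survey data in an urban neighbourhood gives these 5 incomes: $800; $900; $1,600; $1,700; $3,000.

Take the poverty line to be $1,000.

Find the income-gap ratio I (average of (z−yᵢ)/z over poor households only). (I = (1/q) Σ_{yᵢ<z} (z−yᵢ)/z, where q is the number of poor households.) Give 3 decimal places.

Below the line: $800, $900 (q = 2 of N = 5).
Shortfall ratios (z−y)/z: 0.2000, 0.1000; sum = 0.300000.
The income-gap ratio divides by q (the poor only): 0.300000 / 2 = 0.150.

0.150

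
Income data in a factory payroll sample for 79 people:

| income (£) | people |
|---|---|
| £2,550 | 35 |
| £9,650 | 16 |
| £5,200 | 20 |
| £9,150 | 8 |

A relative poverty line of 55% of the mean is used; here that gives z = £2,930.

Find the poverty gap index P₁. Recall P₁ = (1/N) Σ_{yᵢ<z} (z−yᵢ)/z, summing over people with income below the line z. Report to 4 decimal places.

Poor units: 35×£2,550 (q = 35 of N = 79).
Gap ratios (z−y)/z: (2930−2550)/2930 = 0.1297 (×35).
Sum of shortfalls = 4.539249; P₁ averages over all N: 4.539249 / 79 = 0.0575.

0.0575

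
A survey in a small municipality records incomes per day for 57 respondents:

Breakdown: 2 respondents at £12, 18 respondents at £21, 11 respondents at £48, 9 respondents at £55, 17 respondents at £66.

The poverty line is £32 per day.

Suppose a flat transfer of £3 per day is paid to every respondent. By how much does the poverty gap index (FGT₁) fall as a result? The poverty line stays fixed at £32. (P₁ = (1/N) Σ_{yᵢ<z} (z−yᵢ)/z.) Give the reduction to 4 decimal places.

0.0329

Before: below the line — 2×£12, 18×£21; poverty gap index (FGT₁) = 0.130482.
After the £3 transfer: below the line — 2×£15, 18×£24; poverty gap index (FGT₁) = 0.097588.
Reduction = 0.130482 − 0.097588 = 0.0329.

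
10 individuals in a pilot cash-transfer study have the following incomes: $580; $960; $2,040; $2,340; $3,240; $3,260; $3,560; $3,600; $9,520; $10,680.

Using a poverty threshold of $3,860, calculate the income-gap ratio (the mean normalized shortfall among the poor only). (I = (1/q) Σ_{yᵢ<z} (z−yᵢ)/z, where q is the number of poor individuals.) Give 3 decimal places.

Poor units: $580, $960, $2,040, $2,340, $3,240, $3,260, $3,560, $3,600 (q = 8 of N = 10).
Shortfall ratios (z−y)/z: 0.8497, 0.7513, 0.4715, 0.3938, 0.1606, 0.1554, 0.0777, 0.0674; sum = 2.927461.
The income-gap ratio divides by q (the poor only): 2.927461 / 8 = 0.366.

0.366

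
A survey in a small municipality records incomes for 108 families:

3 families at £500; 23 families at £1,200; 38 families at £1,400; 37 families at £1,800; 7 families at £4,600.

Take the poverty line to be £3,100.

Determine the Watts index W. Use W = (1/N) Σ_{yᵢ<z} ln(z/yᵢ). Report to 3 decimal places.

Below z: 3×£500, 23×£1,200, 38×£1,400, 37×£1,800 (q = 101 of N = 108).
Log shortfalls: ln(3100/500) = 1.8245 (×3); ln(3100/1200) = 0.9491 (×23); ln(3100/1400) = 0.7949 (×38); ln(3100/1800) = 0.5436 (×37).
W = 77.623607 / 108 = 0.719.

0.719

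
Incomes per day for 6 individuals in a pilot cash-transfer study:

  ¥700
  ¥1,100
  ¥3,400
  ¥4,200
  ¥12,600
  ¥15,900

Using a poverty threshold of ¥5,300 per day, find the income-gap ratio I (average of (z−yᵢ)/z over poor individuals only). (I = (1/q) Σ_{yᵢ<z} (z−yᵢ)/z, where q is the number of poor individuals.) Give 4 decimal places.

0.5566

Incomes under z: ¥700, ¥1,100, ¥3,400, ¥4,200 (q = 4 of N = 6).
Shortfall ratios (z−y)/z: 0.8679, 0.7925, 0.3585, 0.2075; sum = 2.226415.
I averages over the q = 4 poor units only: 2.226415 / 4 = 0.5566.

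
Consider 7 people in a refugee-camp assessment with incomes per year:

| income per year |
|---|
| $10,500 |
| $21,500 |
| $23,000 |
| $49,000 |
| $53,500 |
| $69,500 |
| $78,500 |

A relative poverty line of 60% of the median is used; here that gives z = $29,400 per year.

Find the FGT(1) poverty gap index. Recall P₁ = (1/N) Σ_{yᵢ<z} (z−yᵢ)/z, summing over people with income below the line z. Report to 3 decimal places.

Below z: $10,500, $21,500, $23,000 (q = 3 of N = 7).
Normalized shortfalls: (29400−10500)/29400 = 0.6429; (29400−21500)/29400 = 0.2687; (29400−23000)/29400 = 0.2177.
Sum of shortfalls = 1.129252; P₁ averages over all N: 1.129252 / 7 = 0.161.

0.161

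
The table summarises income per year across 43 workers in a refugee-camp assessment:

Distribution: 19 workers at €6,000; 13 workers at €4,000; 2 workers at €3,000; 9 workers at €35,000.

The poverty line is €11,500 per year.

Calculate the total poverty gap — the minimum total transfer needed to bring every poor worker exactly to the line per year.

€219,000

Below the line: 2×€3,000, 13×€4,000, 19×€6,000 (q = 34 of N = 43).
Individual gaps: 2×(11500−3000) = 17000; 13×(11500−4000) = 97500; 19×(11500−6000) = 104500.
Aggregate gap = €219,000.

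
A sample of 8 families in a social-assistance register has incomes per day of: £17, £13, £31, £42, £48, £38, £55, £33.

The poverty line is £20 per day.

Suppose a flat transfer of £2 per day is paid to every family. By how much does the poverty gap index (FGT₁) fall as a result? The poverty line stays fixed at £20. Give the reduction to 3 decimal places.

0.025

Before: below the line — £13, £17; poverty gap index (FGT₁) = 0.06250.
After the £2 transfer: below the line — £15, £19; poverty gap index (FGT₁) = 0.03750.
Reduction = 0.06250 − 0.03750 = 0.025.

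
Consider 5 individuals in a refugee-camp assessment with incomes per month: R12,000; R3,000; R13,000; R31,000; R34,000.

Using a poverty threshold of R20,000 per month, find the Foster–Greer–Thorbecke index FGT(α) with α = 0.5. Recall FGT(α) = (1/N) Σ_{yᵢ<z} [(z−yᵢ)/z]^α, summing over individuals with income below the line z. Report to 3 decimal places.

Incomes under z: R3,000, R12,000, R13,000 (q = 3 of N = 5).
Gap ratios (z−y)/z: (20000−3000)/20000 = 0.8500; (20000−12000)/20000 = 0.4000; (20000−13000)/20000 = 0.3500.
Raised to α = 0.5: 0.92195; 0.63246; 0.59161.
Sum = 2.146018; FGT(0.5) = 2.146018 / 5 = 0.429.

0.429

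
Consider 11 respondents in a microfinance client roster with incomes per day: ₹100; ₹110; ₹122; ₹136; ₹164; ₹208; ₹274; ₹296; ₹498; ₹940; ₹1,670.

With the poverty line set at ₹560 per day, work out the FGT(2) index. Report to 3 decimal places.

0.354

Poor units: ₹100, ₹110, ₹122, ₹136, ₹164, ₹208, ₹274, ₹296, ₹498 (q = 9 of N = 11).
Normalized shortfalls: (560−100)/560 = 0.8214; (560−110)/560 = 0.8036; (560−122)/560 = 0.7821; (560−136)/560 = 0.7571; (560−164)/560 = 0.7071; (560−208)/560 = 0.6286; (560−274)/560 = 0.5107; (560−296)/560 = 0.4714; (560−498)/560 = 0.1107.
Squared: 0.6747; 0.6457; 0.6117; 0.5733; 0.5001; 0.3951; 0.2608; 0.2222; 0.0123.
Sum = 3.895969; P₂ = 3.895969 / 11 = 0.354.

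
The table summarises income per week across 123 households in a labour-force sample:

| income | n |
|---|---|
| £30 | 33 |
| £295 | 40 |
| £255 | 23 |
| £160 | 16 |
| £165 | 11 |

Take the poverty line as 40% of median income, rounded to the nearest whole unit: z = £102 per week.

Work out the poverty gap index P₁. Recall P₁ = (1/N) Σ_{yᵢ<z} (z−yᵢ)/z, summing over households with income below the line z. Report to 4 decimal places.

0.1894

Below z: 33×£30 (q = 33 of N = 123).
Relative gaps: (102−30)/102 = 0.7059 (×33).
Σ = 23.294118. Dividing by the full population N = 123 gives P₁ = 0.1894.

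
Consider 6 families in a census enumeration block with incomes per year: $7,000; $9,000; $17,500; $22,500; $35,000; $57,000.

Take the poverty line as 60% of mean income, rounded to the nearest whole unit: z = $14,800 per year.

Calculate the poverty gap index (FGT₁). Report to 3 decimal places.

0.153

Below the line: $7,000, $9,000 (q = 2 of N = 6).
Gap ratios (z−y)/z: (14800−7000)/14800 = 0.5270; (14800−9000)/14800 = 0.3919.
Sum of shortfalls = 0.918919; P₁ averages over all N: 0.918919 / 6 = 0.153.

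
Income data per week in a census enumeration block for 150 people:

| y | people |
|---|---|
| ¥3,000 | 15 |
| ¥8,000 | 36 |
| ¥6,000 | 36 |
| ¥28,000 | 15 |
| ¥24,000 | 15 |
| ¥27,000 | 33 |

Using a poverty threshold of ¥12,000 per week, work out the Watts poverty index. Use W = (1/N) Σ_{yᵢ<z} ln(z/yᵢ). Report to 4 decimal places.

0.4023

Below the line: 15×¥3,000, 36×¥6,000, 36×¥8,000 (q = 87 of N = 150).
ln(z/y) terms: ln(12000/3000) = 1.3863 (×15); ln(12000/6000) = 0.6931 (×36); ln(12000/8000) = 0.4055 (×36).
W = 60.344458 / 150 = 0.4023.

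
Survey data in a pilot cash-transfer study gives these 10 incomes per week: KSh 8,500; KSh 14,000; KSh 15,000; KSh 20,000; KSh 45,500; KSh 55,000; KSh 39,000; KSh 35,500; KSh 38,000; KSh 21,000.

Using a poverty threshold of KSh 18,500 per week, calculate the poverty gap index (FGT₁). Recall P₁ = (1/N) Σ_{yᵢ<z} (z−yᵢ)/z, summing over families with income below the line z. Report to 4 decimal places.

Incomes under z: KSh 8,500, KSh 14,000, KSh 15,000 (q = 3 of N = 10).
Gap ratios (z−y)/z: (18500−8500)/18500 = 0.5405; (18500−14000)/18500 = 0.2432; (18500−15000)/18500 = 0.1892.
Sum of shortfalls = 0.972973; P₁ averages over all N: 0.972973 / 10 = 0.0973.

0.0973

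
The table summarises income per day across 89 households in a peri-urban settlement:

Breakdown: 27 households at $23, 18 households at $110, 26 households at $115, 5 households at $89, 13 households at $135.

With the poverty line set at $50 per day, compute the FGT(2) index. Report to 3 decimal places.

0.088

Poor units: 27×$23 (q = 27 of N = 89).
Shortfall ratios: (50−23)/50 = 0.5400 (×27).
Squared: 0.2916 (×27).
Sum = 7.873200; P₂ = 7.873200 / 89 = 0.088.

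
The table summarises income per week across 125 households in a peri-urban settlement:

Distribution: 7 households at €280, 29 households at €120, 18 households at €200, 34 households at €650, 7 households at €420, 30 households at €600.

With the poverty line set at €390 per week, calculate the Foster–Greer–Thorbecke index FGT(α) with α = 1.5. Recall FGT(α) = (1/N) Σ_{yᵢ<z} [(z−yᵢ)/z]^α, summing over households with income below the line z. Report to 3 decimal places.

Below the line: 29×€120, 18×€200, 7×€280 (q = 54 of N = 125).
Gap ratios (z−y)/z: (390−120)/390 = 0.6923 (×29); (390−200)/390 = 0.4872 (×18); (390−280)/390 = 0.2821 (×7).
Raised to α = 1.5: 0.57603 (×29); 0.34004 (×18); 0.14979 (×7).
Sum = 23.874331; FGT(1.5) = 23.874331 / 125 = 0.191.

0.191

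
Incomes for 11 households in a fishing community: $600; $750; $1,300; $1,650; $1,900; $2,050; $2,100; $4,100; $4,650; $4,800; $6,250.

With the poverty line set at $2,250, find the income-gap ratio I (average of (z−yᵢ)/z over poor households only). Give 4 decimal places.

Below the line: $600, $750, $1,300, $1,650, $1,900, $2,050, $2,100 (q = 7 of N = 11).
Relative gaps: 0.7333, 0.6667, 0.4222, 0.2667, 0.1556, 0.0889, 0.0667; sum = 2.400000.
I averages over the q = 7 poor units only: 2.400000 / 7 = 0.3429.

0.3429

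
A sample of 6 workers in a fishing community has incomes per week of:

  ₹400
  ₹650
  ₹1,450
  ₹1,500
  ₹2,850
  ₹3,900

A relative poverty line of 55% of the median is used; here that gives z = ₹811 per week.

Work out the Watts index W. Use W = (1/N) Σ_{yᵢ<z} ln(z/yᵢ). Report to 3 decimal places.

Incomes under z: ₹400, ₹650 (q = 2 of N = 6).
Log shortfalls: ln(811/400) = 0.7068; ln(811/650) = 0.2213.
W = 0.928099 / 6 = 0.155.

0.155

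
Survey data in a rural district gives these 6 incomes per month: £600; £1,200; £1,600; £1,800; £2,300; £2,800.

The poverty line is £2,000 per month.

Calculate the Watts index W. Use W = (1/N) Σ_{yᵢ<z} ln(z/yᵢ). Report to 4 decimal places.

Poor units: £600, £1,200, £1,600, £1,800 (q = 4 of N = 6).
ln(z/y) terms: ln(2000/600) = 1.2040; ln(2000/1200) = 0.5108; ln(2000/1600) = 0.2231; ln(2000/1800) = 0.1054.
W = 2.043302 / 6 = 0.3406.

0.3406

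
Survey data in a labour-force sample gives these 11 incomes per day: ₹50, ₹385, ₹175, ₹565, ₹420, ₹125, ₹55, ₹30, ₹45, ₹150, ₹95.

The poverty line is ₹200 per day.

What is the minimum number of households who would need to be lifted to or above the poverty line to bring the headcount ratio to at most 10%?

7

8 of the 11 households are poor, so H = 8/11 = 0.727.
A headcount ratio of at most 10% allows at most ⌊0.10 × 11⌋ = 1 poor households.
So at least 8 − 1 = 7 must be lifted.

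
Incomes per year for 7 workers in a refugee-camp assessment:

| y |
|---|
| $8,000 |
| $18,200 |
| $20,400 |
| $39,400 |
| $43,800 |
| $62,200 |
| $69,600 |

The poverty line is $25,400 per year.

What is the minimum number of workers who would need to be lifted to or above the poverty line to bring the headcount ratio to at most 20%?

2

3 of the 7 workers are poor, so H = 3/7 = 0.429.
A headcount ratio of at most 20% allows at most ⌊0.20 × 7⌋ = 1 poor workers.
So at least 3 − 1 = 2 must be lifted.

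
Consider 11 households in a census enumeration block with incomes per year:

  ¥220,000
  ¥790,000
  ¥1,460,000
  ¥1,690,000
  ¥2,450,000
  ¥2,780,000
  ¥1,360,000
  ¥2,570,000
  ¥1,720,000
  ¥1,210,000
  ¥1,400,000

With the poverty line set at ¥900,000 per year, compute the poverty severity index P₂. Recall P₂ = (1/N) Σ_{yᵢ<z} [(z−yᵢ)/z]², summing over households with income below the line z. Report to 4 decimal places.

Below the line: ¥220,000, ¥790,000 (q = 2 of N = 11).
Gap ratios (z−y)/z: (900000−220000)/900000 = 0.7556; (900000−790000)/900000 = 0.1222.
Squared: 0.5709; 0.0149.
Sum = 0.585802; P₂ = 0.585802 / 11 = 0.0533.

0.0533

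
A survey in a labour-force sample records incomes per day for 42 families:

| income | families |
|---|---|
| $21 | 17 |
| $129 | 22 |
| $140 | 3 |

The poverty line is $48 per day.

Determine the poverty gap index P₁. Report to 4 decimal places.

0.2277

Below z: 17×$21 (q = 17 of N = 42).
Gap ratios (z−y)/z: (48−21)/48 = 0.5625 (×17).
Σ = 9.562500. Dividing by the full population N = 42 gives P₁ = 0.2277.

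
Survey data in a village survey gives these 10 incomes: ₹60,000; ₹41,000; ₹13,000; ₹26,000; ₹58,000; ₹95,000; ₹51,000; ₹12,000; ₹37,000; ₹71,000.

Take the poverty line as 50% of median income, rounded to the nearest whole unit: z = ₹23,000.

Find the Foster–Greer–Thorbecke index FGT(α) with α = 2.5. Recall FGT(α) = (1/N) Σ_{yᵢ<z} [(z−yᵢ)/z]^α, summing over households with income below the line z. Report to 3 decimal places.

Incomes under z: ₹12,000, ₹13,000 (q = 2 of N = 10).
Shortfall ratios: (23000−12000)/23000 = 0.4783; (23000−13000)/23000 = 0.4348.
Raised to α = 2.5: 0.15818; 0.12465.
Sum = 0.282830; FGT(2.5) = 0.282830 / 10 = 0.028.

0.028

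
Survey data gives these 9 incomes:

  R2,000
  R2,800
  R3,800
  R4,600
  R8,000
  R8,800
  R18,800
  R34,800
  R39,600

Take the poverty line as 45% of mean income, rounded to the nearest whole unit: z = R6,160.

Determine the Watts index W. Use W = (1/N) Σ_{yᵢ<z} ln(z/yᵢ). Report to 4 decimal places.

0.2987

Incomes under z: R2,000, R2,800, R3,800, R4,600 (q = 4 of N = 9).
Log gaps: ln(6160/2000) = 1.1249; ln(6160/2800) = 0.7885; ln(6160/3800) = 0.4831; ln(6160/4600) = 0.2920.
W = 2.688483 / 9 = 0.2987.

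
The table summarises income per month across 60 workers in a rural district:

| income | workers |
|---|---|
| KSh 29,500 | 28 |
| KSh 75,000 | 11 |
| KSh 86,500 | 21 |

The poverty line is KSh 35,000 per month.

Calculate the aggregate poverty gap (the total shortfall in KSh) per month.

Below z: 28×KSh 29,500 (q = 28 of N = 60).
Individual gaps: 28×(35000−29500) = 154000.
Aggregate gap = KSh 154,000.

KSh 154,000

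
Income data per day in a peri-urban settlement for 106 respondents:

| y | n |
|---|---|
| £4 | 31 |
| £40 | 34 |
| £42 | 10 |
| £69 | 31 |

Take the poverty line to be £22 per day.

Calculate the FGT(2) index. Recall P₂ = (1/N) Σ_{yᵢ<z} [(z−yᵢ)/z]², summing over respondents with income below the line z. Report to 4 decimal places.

Below the line: 31×£4 (q = 31 of N = 106).
Shortfall ratios: (22−4)/22 = 0.8182 (×31).
Squared: 0.6694 (×31).
Sum = 20.752066; P₂ = 20.752066 / 106 = 0.1958.

0.1958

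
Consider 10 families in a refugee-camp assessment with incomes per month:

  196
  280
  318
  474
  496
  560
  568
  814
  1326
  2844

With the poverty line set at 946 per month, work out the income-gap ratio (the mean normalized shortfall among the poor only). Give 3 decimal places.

0.510

Incomes under z: 196, 280, 318, 474, 496, 560, 568, 814 (q = 8 of N = 10).
Relative gaps: 0.7928, 0.7040, 0.6638, 0.4989, 0.4757, 0.4080, 0.3996, 0.1395; sum = 4.082452.
The income-gap ratio divides by q (the poor only): 4.082452 / 8 = 0.510.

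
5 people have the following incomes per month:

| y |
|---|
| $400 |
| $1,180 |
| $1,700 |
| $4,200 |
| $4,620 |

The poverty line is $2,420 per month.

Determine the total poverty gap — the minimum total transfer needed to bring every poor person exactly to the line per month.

$3,980

Below z: $400, $1,180, $1,700 (q = 3 of N = 5).
Individual gaps: 2420−400 = 2020; 2420−1180 = 1240; 2420−1700 = 720.
Aggregate gap = $3,980.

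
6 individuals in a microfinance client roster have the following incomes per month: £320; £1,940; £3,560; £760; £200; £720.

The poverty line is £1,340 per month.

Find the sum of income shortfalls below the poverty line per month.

£3,360

Below z: £200, £320, £720, £760 (q = 4 of N = 6).
Individual gaps: 1340−200 = 1140; 1340−320 = 1020; 1340−720 = 620; 1340−760 = 580.
Aggregate gap = £3,360.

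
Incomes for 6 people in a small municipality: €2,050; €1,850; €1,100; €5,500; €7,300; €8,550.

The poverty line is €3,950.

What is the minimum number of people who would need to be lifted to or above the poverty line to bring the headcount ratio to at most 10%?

Currently q = 3 of N = 6 are below the line (H = 0.500).
A headcount ratio of at most 10% allows at most ⌊0.10 × 6⌋ = 0 poor people.
So at least 3 − 0 = 3 must be lifted.

3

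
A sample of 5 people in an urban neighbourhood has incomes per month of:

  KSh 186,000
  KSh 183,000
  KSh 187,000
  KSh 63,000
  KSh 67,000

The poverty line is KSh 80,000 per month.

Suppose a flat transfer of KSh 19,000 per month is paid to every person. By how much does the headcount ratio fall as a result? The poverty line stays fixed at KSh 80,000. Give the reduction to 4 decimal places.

Before: below the line — KSh 63,000, KSh 67,000; headcount ratio = 0.400000.
After the KSh 19,000 transfer: below the line — none; headcount ratio = 0.000000.
Reduction = 0.400000 − 0.000000 = 0.4000.

0.4000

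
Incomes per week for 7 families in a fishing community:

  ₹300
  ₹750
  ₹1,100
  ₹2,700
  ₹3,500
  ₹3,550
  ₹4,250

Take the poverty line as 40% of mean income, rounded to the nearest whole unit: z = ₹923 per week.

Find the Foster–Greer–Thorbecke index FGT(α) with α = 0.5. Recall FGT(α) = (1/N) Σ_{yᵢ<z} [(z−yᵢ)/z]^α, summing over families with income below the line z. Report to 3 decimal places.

Poor units: ₹300, ₹750 (q = 2 of N = 7).
Normalized shortfalls: (923−300)/923 = 0.6750; (923−750)/923 = 0.1874.
Raised to α = 0.5: 0.82157; 0.43293.
Sum = 1.254502; FGT(0.5) = 1.254502 / 7 = 0.179.

0.179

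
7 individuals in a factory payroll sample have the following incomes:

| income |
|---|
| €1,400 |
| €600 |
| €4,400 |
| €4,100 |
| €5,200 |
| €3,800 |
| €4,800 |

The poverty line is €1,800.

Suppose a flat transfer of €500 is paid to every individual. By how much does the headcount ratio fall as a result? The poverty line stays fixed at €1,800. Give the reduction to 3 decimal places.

0.143

Before: below the line — €600, €1,400; headcount ratio = 0.28571.
After the €500 transfer: below the line — €1,100; headcount ratio = 0.14286.
Reduction = 0.28571 − 0.14286 = 0.143.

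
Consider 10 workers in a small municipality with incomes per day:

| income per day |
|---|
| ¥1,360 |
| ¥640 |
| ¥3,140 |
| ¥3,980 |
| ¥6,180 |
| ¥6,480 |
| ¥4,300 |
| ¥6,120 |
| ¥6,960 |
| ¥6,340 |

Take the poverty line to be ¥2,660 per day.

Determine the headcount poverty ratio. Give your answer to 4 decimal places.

0.2000

2 of the 10 workers have income below ¥2,660.
H = 2/10 = 0.2000.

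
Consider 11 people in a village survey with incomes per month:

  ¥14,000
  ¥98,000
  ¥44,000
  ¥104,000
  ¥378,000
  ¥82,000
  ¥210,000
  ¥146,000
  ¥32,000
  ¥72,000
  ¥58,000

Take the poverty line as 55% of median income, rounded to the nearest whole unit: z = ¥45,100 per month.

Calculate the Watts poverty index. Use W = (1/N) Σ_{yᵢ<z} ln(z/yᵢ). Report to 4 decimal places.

0.1398

Incomes under z: ¥14,000, ¥32,000, ¥44,000 (q = 3 of N = 11).
Log gaps: ln(45100/14000) = 1.1698; ln(45100/32000) = 0.3431; ln(45100/44000) = 0.0247.
W = 1.537664 / 11 = 0.1398.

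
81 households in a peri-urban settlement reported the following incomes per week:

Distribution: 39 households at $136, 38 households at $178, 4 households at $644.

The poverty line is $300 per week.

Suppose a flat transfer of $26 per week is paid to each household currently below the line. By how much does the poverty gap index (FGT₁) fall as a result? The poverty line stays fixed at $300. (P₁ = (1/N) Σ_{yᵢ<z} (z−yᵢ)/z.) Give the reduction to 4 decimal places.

0.0824

Before: below the line — 39×$136, 38×$178; poverty gap index (FGT₁) = 0.453992.
After the $26 transfer: below the line — 39×$162, 38×$204; poverty gap index (FGT₁) = 0.371605.
Reduction = 0.453992 − 0.371605 = 0.0824.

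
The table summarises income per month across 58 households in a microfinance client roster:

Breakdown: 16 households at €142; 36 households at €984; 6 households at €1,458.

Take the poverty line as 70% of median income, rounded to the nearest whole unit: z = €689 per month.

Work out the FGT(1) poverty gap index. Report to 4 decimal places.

Below z: 16×€142 (q = 16 of N = 58).
Gap ratios (z−y)/z: (689−142)/689 = 0.7939 (×16).
Σ = 12.702467. Dividing by the full population N = 58 gives P₁ = 0.2190.

0.2190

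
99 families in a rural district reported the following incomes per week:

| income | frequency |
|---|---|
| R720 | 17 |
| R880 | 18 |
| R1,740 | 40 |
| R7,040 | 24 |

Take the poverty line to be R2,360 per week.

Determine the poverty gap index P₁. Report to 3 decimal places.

Poor units: 17×R720, 18×R880, 40×R1,740 (q = 75 of N = 99).
Relative gaps: (2360−720)/2360 = 0.6949 (×17); (2360−880)/2360 = 0.6271 (×18); (2360−1740)/2360 = 0.2627 (×40).
Sum of shortfalls = 33.610169; P₁ averages over all N: 33.610169 / 99 = 0.339.

0.339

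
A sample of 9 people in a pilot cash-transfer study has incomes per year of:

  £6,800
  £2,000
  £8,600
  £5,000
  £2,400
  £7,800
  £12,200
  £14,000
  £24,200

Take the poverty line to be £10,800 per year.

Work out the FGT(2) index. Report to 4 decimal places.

0.2015

Below z: £2,000, £2,400, £5,000, £6,800, £7,800, £8,600 (q = 6 of N = 9).
Relative gaps: (10800−2000)/10800 = 0.8148; (10800−2400)/10800 = 0.7778; (10800−5000)/10800 = 0.5370; (10800−6800)/10800 = 0.3704; (10800−7800)/10800 = 0.2778; (10800−8600)/10800 = 0.2037.
Squared: 0.6639; 0.6049; 0.2884; 0.1372; 0.0772; 0.0415.
Sum = 1.813100; P₂ = 1.813100 / 9 = 0.2015.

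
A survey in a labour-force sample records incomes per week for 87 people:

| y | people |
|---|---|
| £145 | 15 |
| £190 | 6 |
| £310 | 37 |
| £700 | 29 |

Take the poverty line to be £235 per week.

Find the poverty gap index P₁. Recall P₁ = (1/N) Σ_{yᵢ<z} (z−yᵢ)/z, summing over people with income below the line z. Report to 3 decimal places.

0.079

Poor units: 15×£145, 6×£190 (q = 21 of N = 87).
Relative gaps: (235−145)/235 = 0.3830 (×15); (235−190)/235 = 0.1915 (×6).
Sum of shortfalls = 6.893617; P₁ averages over all N: 6.893617 / 87 = 0.079.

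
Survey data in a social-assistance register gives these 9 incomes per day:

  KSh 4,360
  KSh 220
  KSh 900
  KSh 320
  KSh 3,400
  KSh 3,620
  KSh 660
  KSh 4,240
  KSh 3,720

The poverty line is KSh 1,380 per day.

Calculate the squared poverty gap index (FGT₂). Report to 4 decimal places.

0.1878

Below the line: KSh 220, KSh 320, KSh 660, KSh 900 (q = 4 of N = 9).
Relative gaps: (1380−220)/1380 = 0.8406; (1380−320)/1380 = 0.7681; (1380−660)/1380 = 0.5217; (1380−900)/1380 = 0.3478.
Squared: 0.7066; 0.5900; 0.2722; 0.1210.
Sum = 1.689771; P₂ = 1.689771 / 9 = 0.1878.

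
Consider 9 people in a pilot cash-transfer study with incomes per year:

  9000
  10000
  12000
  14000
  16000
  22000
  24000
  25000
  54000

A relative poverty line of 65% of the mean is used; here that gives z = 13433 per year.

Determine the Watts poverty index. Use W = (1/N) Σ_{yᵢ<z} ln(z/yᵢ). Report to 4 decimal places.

Below the line: 9000, 10000, 12000 (q = 3 of N = 9).
Log gaps: ln(13433/9000) = 0.4005; ln(13433/10000) = 0.2951; ln(13433/12000) = 0.1128.
W = 0.808427 / 9 = 0.0898.

0.0898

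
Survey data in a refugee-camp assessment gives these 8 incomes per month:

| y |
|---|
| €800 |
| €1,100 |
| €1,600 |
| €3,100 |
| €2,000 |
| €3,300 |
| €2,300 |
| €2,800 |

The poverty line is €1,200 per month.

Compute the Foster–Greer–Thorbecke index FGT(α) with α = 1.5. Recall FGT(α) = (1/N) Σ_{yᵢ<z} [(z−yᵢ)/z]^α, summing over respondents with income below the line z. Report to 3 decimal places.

0.027

Poor units: €800, €1,100 (q = 2 of N = 8).
Relative gaps: (1200−800)/1200 = 0.3333; (1200−1100)/1200 = 0.0833.
Raised to α = 1.5: 0.19245; 0.02406.
Sum = 0.216506; FGT(1.5) = 0.216506 / 8 = 0.027.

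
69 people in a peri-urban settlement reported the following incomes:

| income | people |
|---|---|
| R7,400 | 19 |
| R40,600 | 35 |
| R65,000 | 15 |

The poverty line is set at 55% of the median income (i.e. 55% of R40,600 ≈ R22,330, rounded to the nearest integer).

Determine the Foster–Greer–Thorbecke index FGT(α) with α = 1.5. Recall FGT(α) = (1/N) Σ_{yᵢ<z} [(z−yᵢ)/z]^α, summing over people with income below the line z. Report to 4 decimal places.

0.1505

Incomes under z: 19×R7,400 (q = 19 of N = 69).
Relative gaps: (22330−7400)/22330 = 0.6686 (×19).
Raised to α = 1.5: 0.54671 (×19).
Sum = 10.387481; FGT(1.5) = 10.387481 / 69 = 0.1505.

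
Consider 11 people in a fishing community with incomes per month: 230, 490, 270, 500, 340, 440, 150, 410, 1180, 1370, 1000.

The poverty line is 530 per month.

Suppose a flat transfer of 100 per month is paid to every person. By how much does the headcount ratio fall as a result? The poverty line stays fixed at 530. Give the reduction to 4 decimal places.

0.2727

Before: below the line — 150, 230, 270, 340, 410, 440, 490, 500; headcount ratio = 0.727273.
After the 100 transfer: below the line — 250, 330, 370, 440, 510; headcount ratio = 0.454545.
Reduction = 0.727273 − 0.454545 = 0.2727.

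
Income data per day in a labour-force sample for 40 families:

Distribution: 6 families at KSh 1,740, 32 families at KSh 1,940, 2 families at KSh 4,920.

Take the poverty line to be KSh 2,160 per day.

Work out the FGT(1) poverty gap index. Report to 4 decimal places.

Poor units: 6×KSh 1,740, 32×KSh 1,940 (q = 38 of N = 40).
Shortfall ratios: (2160−1740)/2160 = 0.1944 (×6); (2160−1940)/2160 = 0.1019 (×32).
Σ = 4.425926. Dividing by the full population N = 40 gives P₁ = 0.1106.

0.1106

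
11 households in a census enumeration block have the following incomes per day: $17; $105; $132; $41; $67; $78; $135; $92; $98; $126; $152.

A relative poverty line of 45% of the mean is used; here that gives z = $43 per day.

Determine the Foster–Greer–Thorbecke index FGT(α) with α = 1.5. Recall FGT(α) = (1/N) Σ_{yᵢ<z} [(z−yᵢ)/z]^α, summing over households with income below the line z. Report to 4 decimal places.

0.0437

Incomes under z: $17, $41 (q = 2 of N = 11).
Gap ratios (z−y)/z: (43−17)/43 = 0.6047; (43−41)/43 = 0.0465.
Raised to α = 1.5: 0.47017; 0.01003.
Sum = 0.480204; FGT(1.5) = 0.480204 / 11 = 0.0437.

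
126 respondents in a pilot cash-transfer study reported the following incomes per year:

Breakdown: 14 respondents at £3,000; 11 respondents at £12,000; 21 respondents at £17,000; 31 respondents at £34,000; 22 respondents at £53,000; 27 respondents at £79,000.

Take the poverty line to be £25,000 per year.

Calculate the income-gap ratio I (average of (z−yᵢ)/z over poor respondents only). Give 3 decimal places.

0.538

Incomes under z: 14×£3,000, 11×£12,000, 21×£17,000 (q = 46 of N = 126).
Shortfall ratios (z−y)/z: 0.8800 (×14), 0.5200 (×11), 0.3200 (×21); sum = 24.760000.
I averages over the q = 46 poor units only: 24.760000 / 46 = 0.538.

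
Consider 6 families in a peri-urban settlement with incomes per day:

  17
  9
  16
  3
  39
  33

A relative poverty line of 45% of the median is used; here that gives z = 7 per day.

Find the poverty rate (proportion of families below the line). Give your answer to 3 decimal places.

0.167

1 of the 6 families have income below 7.
H = 1/6 = 0.167.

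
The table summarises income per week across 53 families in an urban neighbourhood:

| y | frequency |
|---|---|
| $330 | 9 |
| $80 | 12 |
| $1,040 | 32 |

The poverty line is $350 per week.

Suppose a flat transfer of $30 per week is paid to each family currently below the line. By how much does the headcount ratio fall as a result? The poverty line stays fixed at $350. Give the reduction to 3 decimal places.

Before: below the line — 12×$80, 9×$330; headcount ratio = 0.39623.
After the $30 transfer: below the line — 12×$110; headcount ratio = 0.22642.
Reduction = 0.39623 − 0.22642 = 0.170.

0.170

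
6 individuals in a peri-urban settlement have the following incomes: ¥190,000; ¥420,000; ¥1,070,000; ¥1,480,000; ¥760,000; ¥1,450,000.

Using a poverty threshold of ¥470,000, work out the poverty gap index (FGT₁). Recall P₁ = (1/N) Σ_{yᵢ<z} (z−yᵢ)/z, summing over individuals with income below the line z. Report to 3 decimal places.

Below z: ¥190,000, ¥420,000 (q = 2 of N = 6).
Normalized shortfalls: (470000−190000)/470000 = 0.5957; (470000−420000)/470000 = 0.1064.
Σ = 0.702128. Dividing by the full population N = 6 gives P₁ = 0.117.

0.117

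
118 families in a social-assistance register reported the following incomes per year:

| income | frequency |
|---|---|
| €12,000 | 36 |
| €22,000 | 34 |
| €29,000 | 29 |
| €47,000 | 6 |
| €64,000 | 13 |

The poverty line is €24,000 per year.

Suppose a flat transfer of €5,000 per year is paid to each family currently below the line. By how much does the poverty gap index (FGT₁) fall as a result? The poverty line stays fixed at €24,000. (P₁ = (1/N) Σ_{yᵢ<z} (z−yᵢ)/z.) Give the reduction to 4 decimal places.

Before: below the line — 36×€12,000, 34×€22,000; poverty gap index (FGT₁) = 0.176554.
After the €5,000 transfer: below the line — 36×€17,000; poverty gap index (FGT₁) = 0.088983.
Reduction = 0.176554 − 0.088983 = 0.0876.

0.0876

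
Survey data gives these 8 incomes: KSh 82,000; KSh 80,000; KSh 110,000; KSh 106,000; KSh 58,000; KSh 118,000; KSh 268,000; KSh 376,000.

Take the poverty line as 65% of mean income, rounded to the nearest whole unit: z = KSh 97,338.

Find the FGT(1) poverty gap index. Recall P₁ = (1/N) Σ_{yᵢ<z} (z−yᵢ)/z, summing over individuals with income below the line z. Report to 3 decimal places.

Below z: KSh 58,000, KSh 80,000, KSh 82,000 (q = 3 of N = 8).
Relative gaps: (97338−58000)/97338 = 0.4041; (97338−80000)/97338 = 0.1781; (97338−82000)/97338 = 0.1576.
Sum of shortfalls = 0.739834; P₁ averages over all N: 0.739834 / 8 = 0.092.

0.092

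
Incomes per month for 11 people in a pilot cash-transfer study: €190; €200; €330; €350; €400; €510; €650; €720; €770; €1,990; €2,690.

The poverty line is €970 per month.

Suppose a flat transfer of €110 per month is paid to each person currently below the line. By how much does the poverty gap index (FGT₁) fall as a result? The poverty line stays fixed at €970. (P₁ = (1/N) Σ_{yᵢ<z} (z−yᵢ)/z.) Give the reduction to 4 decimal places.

Before: below the line — €190, €200, €330, €350, €400, €510, €650, €720, €770; poverty gap index (FGT₁) = 0.432052.
After the €110 transfer: below the line — €300, €310, €440, €460, €510, €620, €760, €830, €880; poverty gap index (FGT₁) = 0.339269.
Reduction = 0.432052 − 0.339269 = 0.0928.

0.0928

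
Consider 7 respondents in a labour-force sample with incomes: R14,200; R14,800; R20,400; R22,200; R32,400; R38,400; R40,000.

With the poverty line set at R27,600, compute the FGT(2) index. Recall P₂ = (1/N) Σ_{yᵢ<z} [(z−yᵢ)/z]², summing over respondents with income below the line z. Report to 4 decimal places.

Below the line: R14,200, R14,800, R20,400, R22,200 (q = 4 of N = 7).
Shortfall ratios: (27600−14200)/27600 = 0.4855; (27600−14800)/27600 = 0.4638; (27600−20400)/27600 = 0.2609; (27600−22200)/27600 = 0.1957.
Squared: 0.2357; 0.2151; 0.0681; 0.0383.
Sum = 0.557131; P₂ = 0.557131 / 7 = 0.0796.

0.0796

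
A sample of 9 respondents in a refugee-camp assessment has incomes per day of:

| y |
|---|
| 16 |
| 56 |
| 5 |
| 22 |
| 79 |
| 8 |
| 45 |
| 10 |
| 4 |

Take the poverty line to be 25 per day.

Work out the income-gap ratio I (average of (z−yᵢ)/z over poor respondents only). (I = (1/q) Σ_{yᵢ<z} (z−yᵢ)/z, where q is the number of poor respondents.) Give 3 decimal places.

0.567

Poor units: 4, 5, 8, 10, 16, 22 (q = 6 of N = 9).
Shortfall ratios (z−y)/z: 0.8400, 0.8000, 0.6800, 0.6000, 0.3600, 0.1200; sum = 3.400000.
I averages over the q = 6 poor units only: 3.400000 / 6 = 0.567.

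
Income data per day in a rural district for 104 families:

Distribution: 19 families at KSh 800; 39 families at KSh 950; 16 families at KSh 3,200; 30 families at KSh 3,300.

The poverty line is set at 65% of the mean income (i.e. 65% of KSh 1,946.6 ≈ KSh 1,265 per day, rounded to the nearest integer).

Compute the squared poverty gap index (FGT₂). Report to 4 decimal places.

Incomes under z: 19×KSh 800, 39×KSh 950 (q = 58 of N = 104).
Shortfall ratios: (1265−800)/1265 = 0.3676 (×19); (1265−950)/1265 = 0.2490 (×39).
Squared: 0.1351 (×19); 0.0620 (×39).
Sum = 4.985580; P₂ = 4.985580 / 104 = 0.0479.

0.0479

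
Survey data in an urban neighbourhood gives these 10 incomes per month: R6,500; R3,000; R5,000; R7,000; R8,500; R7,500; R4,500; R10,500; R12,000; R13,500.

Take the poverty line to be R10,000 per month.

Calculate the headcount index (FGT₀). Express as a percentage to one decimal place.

7 of the 10 respondents have income below R10,000.
H = 7/10 = 70.0%.

70.0%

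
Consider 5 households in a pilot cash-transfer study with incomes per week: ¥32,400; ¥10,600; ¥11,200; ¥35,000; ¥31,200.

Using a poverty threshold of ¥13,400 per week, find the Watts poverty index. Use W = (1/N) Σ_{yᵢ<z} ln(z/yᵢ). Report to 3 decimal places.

Below the line: ¥10,600, ¥11,200 (q = 2 of N = 5).
Log gaps: ln(13400/10600) = 0.2344; ln(13400/11200) = 0.1793.
W = 0.413742 / 5 = 0.083.

0.083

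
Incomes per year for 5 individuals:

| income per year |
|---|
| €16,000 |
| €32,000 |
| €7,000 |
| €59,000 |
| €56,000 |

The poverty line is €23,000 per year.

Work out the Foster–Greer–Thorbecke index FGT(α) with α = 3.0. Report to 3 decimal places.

Below z: €7,000, €16,000 (q = 2 of N = 5).
Gap ratios (z−y)/z: (23000−7000)/23000 = 0.6957; (23000−16000)/23000 = 0.3043.
Raised to α = 3.0: 0.33665; 0.02819.
Sum = 0.364839; FGT(3.0) = 0.364839 / 5 = 0.073.

0.073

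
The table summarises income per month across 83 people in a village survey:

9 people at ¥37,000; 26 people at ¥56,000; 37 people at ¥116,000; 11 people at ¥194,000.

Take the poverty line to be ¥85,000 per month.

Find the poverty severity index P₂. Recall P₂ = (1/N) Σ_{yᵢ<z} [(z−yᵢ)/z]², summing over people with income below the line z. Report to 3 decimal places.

0.071

Below z: 9×¥37,000, 26×¥56,000 (q = 35 of N = 83).
Gap ratios (z−y)/z: (85000−37000)/85000 = 0.5647 (×9); (85000−56000)/85000 = 0.3412 (×26).
Squared: 0.3189 (×9); 0.1164 (×26).
Sum = 5.896471; P₂ = 5.896471 / 83 = 0.071.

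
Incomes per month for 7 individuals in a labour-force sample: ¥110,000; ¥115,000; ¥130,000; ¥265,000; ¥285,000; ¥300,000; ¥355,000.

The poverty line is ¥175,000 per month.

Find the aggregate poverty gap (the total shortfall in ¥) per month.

¥170,000

Incomes under z: ¥110,000, ¥115,000, ¥130,000 (q = 3 of N = 7).
Individual gaps: 175000−110000 = 65000; 175000−115000 = 60000; 175000−130000 = 45000.
Aggregate gap = ¥170,000.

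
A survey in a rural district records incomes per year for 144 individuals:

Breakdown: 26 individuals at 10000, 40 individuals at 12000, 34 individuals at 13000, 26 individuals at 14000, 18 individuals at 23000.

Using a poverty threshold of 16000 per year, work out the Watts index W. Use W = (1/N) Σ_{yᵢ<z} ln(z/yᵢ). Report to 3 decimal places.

0.238

Below z: 26×10000, 40×12000, 34×13000, 26×14000 (q = 126 of N = 144).
Log gaps: ln(16000/10000) = 0.4700 (×26); ln(16000/12000) = 0.2877 (×40); ln(16000/13000) = 0.2076 (×34); ln(16000/14000) = 0.1335 (×26).
W = 34.258932 / 144 = 0.238.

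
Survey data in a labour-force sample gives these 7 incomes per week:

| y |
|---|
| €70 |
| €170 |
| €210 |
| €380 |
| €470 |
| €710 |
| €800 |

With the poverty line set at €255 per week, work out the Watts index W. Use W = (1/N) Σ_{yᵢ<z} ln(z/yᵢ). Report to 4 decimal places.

Below z: €70, €170, €210 (q = 3 of N = 7).
ln(z/y) terms: ln(255/70) = 1.2928; ln(255/170) = 0.4055; ln(255/210) = 0.1942.
W = 1.892389 / 7 = 0.2703.

0.2703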